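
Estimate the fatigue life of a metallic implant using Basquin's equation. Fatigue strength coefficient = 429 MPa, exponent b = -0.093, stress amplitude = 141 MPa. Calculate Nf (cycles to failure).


sigma_a = sigma_f' * (2Nf)^b
2Nf = (sigma_a/sigma_f')^(1/b)
2Nf = (141/429)^(1/-0.093)
2Nf = 157075.86
Nf = 7.854e+04


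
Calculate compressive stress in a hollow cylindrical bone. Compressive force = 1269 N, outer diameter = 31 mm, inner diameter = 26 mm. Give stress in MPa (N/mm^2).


A = pi*(r_o^2 - r_i^2)
r_o = 15.5 mm, r_i = 13 mm
A = 223.838 mm^2
sigma = F/A = 1269 / 223.838
sigma = 5.669 MPa


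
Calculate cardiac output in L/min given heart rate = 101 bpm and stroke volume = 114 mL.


CO = HR * SV
CO = 101 * 114 / 1000
CO = 11.51 L/min


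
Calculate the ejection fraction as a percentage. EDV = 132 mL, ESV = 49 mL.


SV = EDV - ESV = 132 - 49 = 83 mL
EF = SV/EDV * 100 = 83/132 * 100
EF = 62.88%


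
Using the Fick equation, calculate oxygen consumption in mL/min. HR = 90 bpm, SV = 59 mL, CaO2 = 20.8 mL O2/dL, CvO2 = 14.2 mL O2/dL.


CO = HR*SV = 90*59/1000 = 5.31 L/min
a-v O2 diff = 20.8 - 14.2 = 6.6 mL/dL
VO2 = CO * (CaO2-CvO2) * 10 dL/L
VO2 = 5.31 * 6.6 * 10
VO2 = 350.5 mL/min


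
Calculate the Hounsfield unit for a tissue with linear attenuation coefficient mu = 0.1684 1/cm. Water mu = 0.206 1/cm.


HU = ((mu_tissue - mu_water) / mu_water) * 1000
HU = ((0.1684 - 0.206) / 0.206) * 1000
HU = -182.5


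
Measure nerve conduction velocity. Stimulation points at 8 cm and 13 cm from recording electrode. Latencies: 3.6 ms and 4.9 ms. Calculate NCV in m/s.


Distance = (13 - 8) / 100 = 0.05 m
dt = (4.9 - 3.6) / 1000 = 0.0013 s
NCV = dist / dt = 38.46 m/s


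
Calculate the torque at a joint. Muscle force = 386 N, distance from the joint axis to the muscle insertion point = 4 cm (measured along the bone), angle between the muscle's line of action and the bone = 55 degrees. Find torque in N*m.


Torque = F * d * sin(theta)   (moment arm = d*sin(theta))
d = 4 cm = 0.04 m
Torque = 386 * 0.04 * sin(55)
Torque = 12.65 N*m


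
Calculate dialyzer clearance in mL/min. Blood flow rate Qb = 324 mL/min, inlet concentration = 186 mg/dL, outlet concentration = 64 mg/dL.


K = Qb * (Cb_in - Cb_out) / Cb_in
K = 324 * (186 - 64) / 186
K = 212.5 mL/min


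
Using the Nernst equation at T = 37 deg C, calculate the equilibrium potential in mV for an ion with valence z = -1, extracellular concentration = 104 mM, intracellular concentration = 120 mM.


E = (RT/(zF)) * ln(C_out/C_in)
T = 37 + 273.15 = 310.15 K
E = (8.314 * 310.15 / (-1 * 96485)) * ln(104/120)
E = 3.824 mV


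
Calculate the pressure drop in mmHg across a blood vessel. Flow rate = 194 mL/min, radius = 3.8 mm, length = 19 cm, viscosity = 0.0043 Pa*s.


dP = 8*mu*L*Q / (pi*r^4)
Q = 194 mL/min = 3.23333e-06 m^3/s
dP = 32.261 Pa = 32.261 / 133.322 mmHg = 0.242 mmHg


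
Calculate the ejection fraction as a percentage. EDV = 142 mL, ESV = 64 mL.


SV = EDV - ESV = 142 - 64 = 78 mL
EF = SV/EDV * 100 = 78/142 * 100
EF = 54.93%


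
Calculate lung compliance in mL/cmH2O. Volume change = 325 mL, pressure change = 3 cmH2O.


C = dV / dP
C = 325 / 3
C = 108.3 mL/cmH2O


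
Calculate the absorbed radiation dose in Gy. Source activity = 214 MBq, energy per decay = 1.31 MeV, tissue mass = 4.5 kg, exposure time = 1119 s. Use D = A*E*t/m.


A = 214 MBq = 2.1400e+08 Bq
E = 1.31 MeV = 2.09862e-13 J
D = A*E*t/m = 2.1400e+08*2.09862e-13*1119/4.5
D = 0.01117 Gy


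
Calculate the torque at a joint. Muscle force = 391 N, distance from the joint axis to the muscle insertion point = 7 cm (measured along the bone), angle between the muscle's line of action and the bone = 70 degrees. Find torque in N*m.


Torque = F * d * sin(theta)   (moment arm = d*sin(theta))
d = 7 cm = 0.07 m
Torque = 391 * 0.07 * sin(70)
Torque = 25.72 N*m


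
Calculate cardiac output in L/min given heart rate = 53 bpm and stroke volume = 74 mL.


CO = HR * SV
CO = 53 * 74 / 1000
CO = 3.922 L/min


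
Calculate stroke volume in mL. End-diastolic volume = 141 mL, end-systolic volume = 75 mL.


SV = EDV - ESV
SV = 141 - 75
SV = 66 mL


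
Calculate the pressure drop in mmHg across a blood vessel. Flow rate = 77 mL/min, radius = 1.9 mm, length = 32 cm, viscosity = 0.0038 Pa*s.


dP = 8*mu*L*Q / (pi*r^4)
Q = 77 mL/min = 1.28333e-06 m^3/s
dP = 304.928 Pa = 304.928 / 133.322 mmHg = 2.287 mmHg


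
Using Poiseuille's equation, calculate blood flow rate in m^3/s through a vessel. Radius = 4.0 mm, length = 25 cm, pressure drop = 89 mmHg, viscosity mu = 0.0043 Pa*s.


Q = pi*r^4*dP / (8*mu*L)
r = 0.004 m, L = 0.25 m
dP = 89 mmHg = 11865.658 Pa
Q = 0.00111 m^3/s


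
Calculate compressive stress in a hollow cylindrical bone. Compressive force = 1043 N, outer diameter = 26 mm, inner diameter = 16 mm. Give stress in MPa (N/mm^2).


A = pi*(r_o^2 - r_i^2)
r_o = 13 mm, r_i = 8 mm
A = 329.867 mm^2
sigma = F/A = 1043 / 329.867
sigma = 3.162 MPa


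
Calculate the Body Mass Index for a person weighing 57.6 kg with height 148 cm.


BMI = weight / height^2
height = 148 cm = 1.48 m
BMI = 57.6 / 1.48^2
BMI = 26.3 kg/m^2


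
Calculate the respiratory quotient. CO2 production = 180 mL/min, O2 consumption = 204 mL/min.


RQ = VCO2 / VO2
RQ = 180 / 204
RQ = 0.8824


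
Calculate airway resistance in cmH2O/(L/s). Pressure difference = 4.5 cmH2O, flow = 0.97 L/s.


R = dP / flow
R = 4.5 / 0.97
R = 4.639 cmH2O/(L/s)


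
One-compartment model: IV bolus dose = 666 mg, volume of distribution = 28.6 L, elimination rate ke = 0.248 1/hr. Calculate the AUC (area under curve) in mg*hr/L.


C0 = Dose/Vd = 666/28.6 = 23.2867 mg/L
AUC = C0/ke = 23.2867/0.248
AUC = 93.9 mg*hr/L


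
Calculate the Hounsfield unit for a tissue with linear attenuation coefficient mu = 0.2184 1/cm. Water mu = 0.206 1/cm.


HU = ((mu_tissue - mu_water) / mu_water) * 1000
HU = ((0.2184 - 0.206) / 0.206) * 1000
HU = 60.19


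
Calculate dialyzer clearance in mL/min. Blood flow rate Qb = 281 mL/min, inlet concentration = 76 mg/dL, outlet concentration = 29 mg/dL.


K = Qb * (Cb_in - Cb_out) / Cb_in
K = 281 * (76 - 29) / 76
K = 173.8 mL/min


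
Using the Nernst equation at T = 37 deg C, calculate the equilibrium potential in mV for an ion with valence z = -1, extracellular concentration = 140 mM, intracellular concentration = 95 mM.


E = (RT/(zF)) * ln(C_out/C_in)
T = 37 + 273.15 = 310.15 K
E = (8.314 * 310.15 / (-1 * 96485)) * ln(140/95)
E = -10.36 mV


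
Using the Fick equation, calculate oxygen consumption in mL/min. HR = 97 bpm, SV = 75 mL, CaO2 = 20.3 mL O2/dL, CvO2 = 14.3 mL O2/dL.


CO = HR*SV = 97*75/1000 = 7.275 L/min
a-v O2 diff = 20.3 - 14.3 = 6 mL/dL
VO2 = CO * (CaO2-CvO2) * 10 dL/L
VO2 = 7.275 * 6 * 10
VO2 = 436.5 mL/min


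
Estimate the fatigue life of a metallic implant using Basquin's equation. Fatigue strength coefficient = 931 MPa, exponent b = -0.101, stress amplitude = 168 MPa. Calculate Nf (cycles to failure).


sigma_a = sigma_f' * (2Nf)^b
2Nf = (sigma_a/sigma_f')^(1/b)
2Nf = (168/931)^(1/-0.101)
2Nf = 23055589
Nf = 1.1528e+07


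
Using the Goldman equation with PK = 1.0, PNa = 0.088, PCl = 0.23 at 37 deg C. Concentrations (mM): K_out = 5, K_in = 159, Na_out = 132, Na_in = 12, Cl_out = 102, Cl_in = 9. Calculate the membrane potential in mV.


Vm = (RT/F)*ln((PK*Ko + PNa*Nao + PCl*Cli)/(PK*Ki + PNa*Nai + PCl*Clo))
Numer = 18.686, Denom = 183.516
Vm = -61.05 mV


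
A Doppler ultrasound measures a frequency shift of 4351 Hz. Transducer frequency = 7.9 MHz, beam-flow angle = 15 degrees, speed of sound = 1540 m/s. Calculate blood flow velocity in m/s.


v = fd * c / (2 * f0 * cos(theta))
v = 4351 * 1540 / (2 * 7.9000e+06 * cos(15))
v = 0.439 m/s


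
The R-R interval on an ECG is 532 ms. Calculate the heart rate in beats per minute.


HR = 60 / RR_interval(s)
RR = 532 ms = 0.532 s
HR = 60 / 0.532 = 112.8 bpm


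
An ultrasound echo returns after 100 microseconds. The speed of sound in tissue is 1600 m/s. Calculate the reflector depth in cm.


depth = c * t / 2
t = 100 us = 1.0000e-04 s
depth = 1600 * 1.0000e-04 / 2
depth = 0.08 m = 8 cm


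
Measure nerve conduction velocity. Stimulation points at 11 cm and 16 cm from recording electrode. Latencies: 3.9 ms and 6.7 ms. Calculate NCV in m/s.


Distance = (16 - 11) / 100 = 0.05 m
dt = (6.7 - 3.9) / 1000 = 0.0028 s
NCV = dist / dt = 17.86 m/s


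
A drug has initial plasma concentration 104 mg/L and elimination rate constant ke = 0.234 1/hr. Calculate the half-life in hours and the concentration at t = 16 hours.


t_half = ln(2) / ke = 0.693147 / 0.234 = 2.962 hr
C(t) = C0 * exp(-ke*t) = 104 * exp(-0.234*16)
C(16) = 2.461 mg/L


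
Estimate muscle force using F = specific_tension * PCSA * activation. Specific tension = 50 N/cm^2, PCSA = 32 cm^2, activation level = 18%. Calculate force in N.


F = sigma * PCSA * activation
F = 50 * 32 * 0.18
F = 288 N


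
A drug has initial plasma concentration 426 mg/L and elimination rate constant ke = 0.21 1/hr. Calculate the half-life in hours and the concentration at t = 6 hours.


t_half = ln(2) / ke = 0.693147 / 0.21 = 3.301 hr
C(t) = C0 * exp(-ke*t) = 426 * exp(-0.21*6)
C(6) = 120.8 mg/L


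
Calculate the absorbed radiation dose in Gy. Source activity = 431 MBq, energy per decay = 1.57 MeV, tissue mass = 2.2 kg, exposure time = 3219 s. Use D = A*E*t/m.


A = 431 MBq = 4.3100e+08 Bq
E = 1.57 MeV = 2.51514e-13 J
D = A*E*t/m = 4.3100e+08*2.51514e-13*3219/2.2
D = 0.1586 Gy


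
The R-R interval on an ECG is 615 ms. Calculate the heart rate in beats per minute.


HR = 60 / RR_interval(s)
RR = 615 ms = 0.615 s
HR = 60 / 0.615 = 97.56 bpm


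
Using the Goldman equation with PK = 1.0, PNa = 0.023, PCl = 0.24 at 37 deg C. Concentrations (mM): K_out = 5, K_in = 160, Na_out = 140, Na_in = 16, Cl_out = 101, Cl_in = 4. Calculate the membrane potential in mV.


Vm = (RT/F)*ln((PK*Ko + PNa*Nao + PCl*Cli)/(PK*Ki + PNa*Nai + PCl*Clo))
Numer = 9.18, Denom = 184.608
Vm = -80.21 mV


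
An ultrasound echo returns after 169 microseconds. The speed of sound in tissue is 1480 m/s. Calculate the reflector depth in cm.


depth = c * t / 2
t = 169 us = 1.6900e-04 s
depth = 1480 * 1.6900e-04 / 2
depth = 0.12506 m = 12.506 cm


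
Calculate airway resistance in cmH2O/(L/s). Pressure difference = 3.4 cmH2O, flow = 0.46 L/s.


R = dP / flow
R = 3.4 / 0.46
R = 7.391 cmH2O/(L/s)


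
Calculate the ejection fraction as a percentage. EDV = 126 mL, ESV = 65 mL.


SV = EDV - ESV = 126 - 65 = 61 mL
EF = SV/EDV * 100 = 61/126 * 100
EF = 48.41%


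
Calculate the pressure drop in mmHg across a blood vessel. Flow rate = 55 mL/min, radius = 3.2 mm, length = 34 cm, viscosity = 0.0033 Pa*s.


dP = 8*mu*L*Q / (pi*r^4)
Q = 55 mL/min = 9.16667e-07 m^3/s
dP = 24.9773 Pa = 24.9773 / 133.322 mmHg = 0.1873 mmHg


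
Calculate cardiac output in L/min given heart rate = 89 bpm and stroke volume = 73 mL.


CO = HR * SV
CO = 89 * 73 / 1000
CO = 6.497 L/min


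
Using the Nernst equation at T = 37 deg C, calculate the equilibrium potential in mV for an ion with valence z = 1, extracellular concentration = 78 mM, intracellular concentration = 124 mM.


E = (RT/(zF)) * ln(C_out/C_in)
T = 37 + 273.15 = 310.15 K
E = (8.314 * 310.15 / (1 * 96485)) * ln(78/124)
E = -12.39 mV


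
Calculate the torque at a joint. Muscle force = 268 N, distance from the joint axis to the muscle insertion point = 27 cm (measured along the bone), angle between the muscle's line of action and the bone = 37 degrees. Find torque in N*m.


Torque = F * d * sin(theta)   (moment arm = d*sin(theta))
d = 27 cm = 0.27 m
Torque = 268 * 0.27 * sin(37)
Torque = 43.55 N*m


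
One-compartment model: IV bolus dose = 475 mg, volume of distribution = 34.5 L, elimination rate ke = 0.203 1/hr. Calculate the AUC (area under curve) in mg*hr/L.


C0 = Dose/Vd = 475/34.5 = 13.7681 mg/L
AUC = C0/ke = 13.7681/0.203
AUC = 67.82 mg*hr/L


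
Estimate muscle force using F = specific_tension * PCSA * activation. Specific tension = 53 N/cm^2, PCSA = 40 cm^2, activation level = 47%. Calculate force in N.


F = sigma * PCSA * activation
F = 53 * 40 * 0.47
F = 996.4 N


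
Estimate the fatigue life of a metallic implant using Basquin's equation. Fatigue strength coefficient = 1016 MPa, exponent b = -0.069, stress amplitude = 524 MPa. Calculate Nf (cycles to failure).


sigma_a = sigma_f' * (2Nf)^b
2Nf = (sigma_a/sigma_f')^(1/b)
2Nf = (524/1016)^(1/-0.069)
2Nf = 14708.599
Nf = 7354


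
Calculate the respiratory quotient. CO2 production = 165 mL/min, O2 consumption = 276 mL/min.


RQ = VCO2 / VO2
RQ = 165 / 276
RQ = 0.5978


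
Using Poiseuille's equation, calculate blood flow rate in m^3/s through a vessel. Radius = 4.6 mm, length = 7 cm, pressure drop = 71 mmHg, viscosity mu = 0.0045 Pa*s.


Q = pi*r^4*dP / (8*mu*L)
r = 0.0046 m, L = 0.07 m
dP = 71 mmHg = 9465.862 Pa
Q = 0.005284 m^3/s


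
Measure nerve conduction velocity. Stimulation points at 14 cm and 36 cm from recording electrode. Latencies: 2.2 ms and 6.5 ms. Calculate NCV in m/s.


Distance = (36 - 14) / 100 = 0.22 m
dt = (6.5 - 2.2) / 1000 = 0.0043 s
NCV = dist / dt = 51.16 m/s


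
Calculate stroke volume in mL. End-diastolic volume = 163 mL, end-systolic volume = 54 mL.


SV = EDV - ESV
SV = 163 - 54
SV = 109 mL


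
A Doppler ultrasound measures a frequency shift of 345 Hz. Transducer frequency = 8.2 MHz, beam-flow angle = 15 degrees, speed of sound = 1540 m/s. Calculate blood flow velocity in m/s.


v = fd * c / (2 * f0 * cos(theta))
v = 345 * 1540 / (2 * 8.2000e+06 * cos(15))
v = 0.03354 m/s


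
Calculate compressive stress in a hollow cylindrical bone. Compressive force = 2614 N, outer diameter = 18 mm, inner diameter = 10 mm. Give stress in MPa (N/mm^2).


A = pi*(r_o^2 - r_i^2)
r_o = 9 mm, r_i = 5 mm
A = 175.929 mm^2
sigma = F/A = 2614 / 175.929
sigma = 14.86 MPa


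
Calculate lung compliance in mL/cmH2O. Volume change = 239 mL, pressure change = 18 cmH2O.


C = dV / dP
C = 239 / 18
C = 13.28 mL/cmH2O


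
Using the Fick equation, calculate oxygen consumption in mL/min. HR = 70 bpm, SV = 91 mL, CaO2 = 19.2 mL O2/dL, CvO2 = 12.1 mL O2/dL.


CO = HR*SV = 70*91/1000 = 6.37 L/min
a-v O2 diff = 19.2 - 12.1 = 7.1 mL/dL
VO2 = CO * (CaO2-CvO2) * 10 dL/L
VO2 = 6.37 * 7.1 * 10
VO2 = 452.3 mL/min


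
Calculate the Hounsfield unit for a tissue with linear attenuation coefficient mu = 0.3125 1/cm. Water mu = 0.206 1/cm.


HU = ((mu_tissue - mu_water) / mu_water) * 1000
HU = ((0.3125 - 0.206) / 0.206) * 1000
HU = 517


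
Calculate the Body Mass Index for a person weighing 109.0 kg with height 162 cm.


BMI = weight / height^2
height = 162 cm = 1.62 m
BMI = 109.0 / 1.62^2
BMI = 41.53 kg/m^2


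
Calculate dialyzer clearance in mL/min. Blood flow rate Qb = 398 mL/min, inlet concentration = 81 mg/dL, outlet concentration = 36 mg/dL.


K = Qb * (Cb_in - Cb_out) / Cb_in
K = 398 * (81 - 36) / 81
K = 221.1 mL/min


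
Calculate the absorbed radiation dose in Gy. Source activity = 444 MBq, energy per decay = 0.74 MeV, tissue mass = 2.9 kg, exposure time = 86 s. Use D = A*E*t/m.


A = 444 MBq = 4.4400e+08 Bq
E = 0.74 MeV = 1.18548e-13 J
D = A*E*t/m = 4.4400e+08*1.18548e-13*86/2.9
D = 0.001561 Gy


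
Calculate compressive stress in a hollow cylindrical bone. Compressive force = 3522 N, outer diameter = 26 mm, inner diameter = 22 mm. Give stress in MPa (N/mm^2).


A = pi*(r_o^2 - r_i^2)
r_o = 13 mm, r_i = 11 mm
A = 150.796 mm^2
sigma = F/A = 3522 / 150.796
sigma = 23.36 MPa


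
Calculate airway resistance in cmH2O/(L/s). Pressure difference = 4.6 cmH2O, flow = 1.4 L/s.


R = dP / flow
R = 4.6 / 1.4
R = 3.286 cmH2O/(L/s)


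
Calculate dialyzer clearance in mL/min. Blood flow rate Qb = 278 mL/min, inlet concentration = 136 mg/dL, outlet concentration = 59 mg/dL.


K = Qb * (Cb_in - Cb_out) / Cb_in
K = 278 * (136 - 59) / 136
K = 157.4 mL/min


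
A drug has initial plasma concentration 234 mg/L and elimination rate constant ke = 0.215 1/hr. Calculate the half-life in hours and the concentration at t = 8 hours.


t_half = ln(2) / ke = 0.693147 / 0.215 = 3.224 hr
C(t) = C0 * exp(-ke*t) = 234 * exp(-0.215*8)
C(8) = 41.9 mg/L


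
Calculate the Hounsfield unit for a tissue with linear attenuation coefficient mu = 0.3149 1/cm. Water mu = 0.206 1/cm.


HU = ((mu_tissue - mu_water) / mu_water) * 1000
HU = ((0.3149 - 0.206) / 0.206) * 1000
HU = 528.6


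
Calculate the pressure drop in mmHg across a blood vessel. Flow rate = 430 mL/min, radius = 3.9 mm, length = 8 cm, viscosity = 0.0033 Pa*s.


dP = 8*mu*L*Q / (pi*r^4)
Q = 430 mL/min = 7.16667e-06 m^3/s
dP = 20.8259 Pa = 20.8259 / 133.322 mmHg = 0.1562 mmHg


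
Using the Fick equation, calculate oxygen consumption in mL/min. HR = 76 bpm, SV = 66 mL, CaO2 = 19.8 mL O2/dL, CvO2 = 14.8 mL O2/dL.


CO = HR*SV = 76*66/1000 = 5.016 L/min
a-v O2 diff = 19.8 - 14.8 = 5 mL/dL
VO2 = CO * (CaO2-CvO2) * 10 dL/L
VO2 = 5.016 * 5 * 10
VO2 = 250.8 mL/min


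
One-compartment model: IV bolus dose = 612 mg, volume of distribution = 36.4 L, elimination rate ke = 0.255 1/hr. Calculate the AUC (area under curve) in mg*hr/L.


C0 = Dose/Vd = 612/36.4 = 16.8132 mg/L
AUC = C0/ke = 16.8132/0.255
AUC = 65.93 mg*hr/L


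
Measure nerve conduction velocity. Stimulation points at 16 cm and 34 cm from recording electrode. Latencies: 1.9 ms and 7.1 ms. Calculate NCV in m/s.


Distance = (34 - 16) / 100 = 0.18 m
dt = (7.1 - 1.9) / 1000 = 0.0052 s
NCV = dist / dt = 34.62 m/s


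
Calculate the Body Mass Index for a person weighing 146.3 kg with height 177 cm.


BMI = weight / height^2
height = 177 cm = 1.77 m
BMI = 146.3 / 1.77^2
BMI = 46.7 kg/m^2


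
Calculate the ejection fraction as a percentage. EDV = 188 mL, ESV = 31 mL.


SV = EDV - ESV = 188 - 31 = 157 mL
EF = SV/EDV * 100 = 157/188 * 100
EF = 83.51%


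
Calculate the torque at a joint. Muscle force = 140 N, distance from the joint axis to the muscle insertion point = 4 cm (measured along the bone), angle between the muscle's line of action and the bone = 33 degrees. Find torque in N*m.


Torque = F * d * sin(theta)   (moment arm = d*sin(theta))
d = 4 cm = 0.04 m
Torque = 140 * 0.04 * sin(33)
Torque = 3.05 N*m


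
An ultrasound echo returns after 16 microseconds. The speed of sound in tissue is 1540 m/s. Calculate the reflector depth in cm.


depth = c * t / 2
t = 16 us = 1.6000e-05 s
depth = 1540 * 1.6000e-05 / 2
depth = 0.01232 m = 1.232 cm


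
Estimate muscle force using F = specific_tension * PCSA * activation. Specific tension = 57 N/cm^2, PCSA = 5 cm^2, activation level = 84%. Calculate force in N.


F = sigma * PCSA * activation
F = 57 * 5 * 0.84
F = 239.4 N


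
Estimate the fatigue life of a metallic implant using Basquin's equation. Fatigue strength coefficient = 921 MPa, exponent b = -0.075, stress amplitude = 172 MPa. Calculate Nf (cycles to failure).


sigma_a = sigma_f' * (2Nf)^b
2Nf = (sigma_a/sigma_f')^(1/b)
2Nf = (172/921)^(1/-0.075)
2Nf = 5.2049406e+09
Nf = 2.6025e+09


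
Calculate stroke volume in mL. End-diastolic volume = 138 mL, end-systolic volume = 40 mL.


SV = EDV - ESV
SV = 138 - 40
SV = 98 mL


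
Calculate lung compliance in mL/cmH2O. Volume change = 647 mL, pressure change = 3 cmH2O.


C = dV / dP
C = 647 / 3
C = 215.7 mL/cmH2O


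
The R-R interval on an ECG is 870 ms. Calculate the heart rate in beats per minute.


HR = 60 / RR_interval(s)
RR = 870 ms = 0.87 s
HR = 60 / 0.87 = 68.97 bpm


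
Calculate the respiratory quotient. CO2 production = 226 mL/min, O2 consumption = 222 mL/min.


RQ = VCO2 / VO2
RQ = 226 / 222
RQ = 1.018


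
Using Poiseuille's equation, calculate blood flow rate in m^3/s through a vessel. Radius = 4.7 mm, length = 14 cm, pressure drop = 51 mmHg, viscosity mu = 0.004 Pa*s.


Q = pi*r^4*dP / (8*mu*L)
r = 0.0047 m, L = 0.14 m
dP = 51 mmHg = 6799.422 Pa
Q = 0.002327 m^3/s


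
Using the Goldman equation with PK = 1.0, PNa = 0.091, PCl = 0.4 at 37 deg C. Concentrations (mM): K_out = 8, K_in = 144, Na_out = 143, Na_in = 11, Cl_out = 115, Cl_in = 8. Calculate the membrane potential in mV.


Vm = (RT/F)*ln((PK*Ko + PNa*Nao + PCl*Cli)/(PK*Ki + PNa*Nai + PCl*Clo))
Numer = 24.213, Denom = 191.001
Vm = -55.2 mV


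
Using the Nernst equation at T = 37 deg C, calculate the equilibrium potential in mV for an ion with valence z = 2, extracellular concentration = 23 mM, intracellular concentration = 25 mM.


E = (RT/(zF)) * ln(C_out/C_in)
T = 37 + 273.15 = 310.15 K
E = (8.314 * 310.15 / (2 * 96485)) * ln(23/25)
E = -1.114 mV


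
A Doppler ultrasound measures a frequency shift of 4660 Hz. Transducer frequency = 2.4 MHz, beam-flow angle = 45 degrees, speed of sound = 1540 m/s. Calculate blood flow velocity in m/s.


v = fd * c / (2 * f0 * cos(theta))
v = 4660 * 1540 / (2 * 2.4000e+06 * cos(45))
v = 2.114 m/s


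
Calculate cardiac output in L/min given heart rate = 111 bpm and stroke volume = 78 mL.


CO = HR * SV
CO = 111 * 78 / 1000
CO = 8.658 L/min


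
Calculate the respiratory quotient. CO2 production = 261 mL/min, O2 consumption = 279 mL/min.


RQ = VCO2 / VO2
RQ = 261 / 279
RQ = 0.9355


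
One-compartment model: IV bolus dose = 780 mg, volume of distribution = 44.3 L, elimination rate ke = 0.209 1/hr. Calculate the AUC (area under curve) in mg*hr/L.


C0 = Dose/Vd = 780/44.3 = 17.6072 mg/L
AUC = C0/ke = 17.6072/0.209
AUC = 84.24 mg*hr/L


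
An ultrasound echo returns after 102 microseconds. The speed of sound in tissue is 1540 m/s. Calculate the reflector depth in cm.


depth = c * t / 2
t = 102 us = 1.0200e-04 s
depth = 1540 * 1.0200e-04 / 2
depth = 0.07854 m = 7.854 cm


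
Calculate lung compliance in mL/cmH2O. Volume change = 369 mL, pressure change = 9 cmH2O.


C = dV / dP
C = 369 / 9
C = 41 mL/cmH2O


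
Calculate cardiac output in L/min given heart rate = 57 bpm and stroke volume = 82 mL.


CO = HR * SV
CO = 57 * 82 / 1000
CO = 4.674 L/min


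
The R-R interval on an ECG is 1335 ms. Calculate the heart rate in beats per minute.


HR = 60 / RR_interval(s)
RR = 1335 ms = 1.335 s
HR = 60 / 1.335 = 44.94 bpm


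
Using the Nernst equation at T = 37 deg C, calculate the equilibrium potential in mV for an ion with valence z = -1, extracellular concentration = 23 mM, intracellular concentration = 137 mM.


E = (RT/(zF)) * ln(C_out/C_in)
T = 37 + 273.15 = 310.15 K
E = (8.314 * 310.15 / (-1 * 96485)) * ln(23/137)
E = 47.69 mV


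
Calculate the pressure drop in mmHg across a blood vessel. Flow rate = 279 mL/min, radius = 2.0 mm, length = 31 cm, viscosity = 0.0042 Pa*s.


dP = 8*mu*L*Q / (pi*r^4)
Q = 279 mL/min = 4.65e-06 m^3/s
dP = 963.572 Pa = 963.572 / 133.322 mmHg = 7.227 mmHg


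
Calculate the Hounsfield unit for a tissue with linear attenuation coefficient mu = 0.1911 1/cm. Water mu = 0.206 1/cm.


HU = ((mu_tissue - mu_water) / mu_water) * 1000
HU = ((0.1911 - 0.206) / 0.206) * 1000
HU = -72.33


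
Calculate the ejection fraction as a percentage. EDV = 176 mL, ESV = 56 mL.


SV = EDV - ESV = 176 - 56 = 120 mL
EF = SV/EDV * 100 = 120/176 * 100
EF = 68.18%


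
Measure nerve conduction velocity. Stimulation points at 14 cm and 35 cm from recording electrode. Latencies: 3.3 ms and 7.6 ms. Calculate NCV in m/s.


Distance = (35 - 14) / 100 = 0.21 m
dt = (7.6 - 3.3) / 1000 = 0.0043 s
NCV = dist / dt = 48.84 m/s


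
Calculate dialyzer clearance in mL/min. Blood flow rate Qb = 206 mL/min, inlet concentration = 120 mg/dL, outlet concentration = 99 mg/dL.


K = Qb * (Cb_in - Cb_out) / Cb_in
K = 206 * (120 - 99) / 120
K = 36.05 mL/min


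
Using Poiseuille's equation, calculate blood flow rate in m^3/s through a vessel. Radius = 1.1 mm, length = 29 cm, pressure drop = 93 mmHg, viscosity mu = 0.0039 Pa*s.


Q = pi*r^4*dP / (8*mu*L)
r = 0.0011 m, L = 0.29 m
dP = 93 mmHg = 12398.946 Pa
Q = 6.3031e-06 m^3/s


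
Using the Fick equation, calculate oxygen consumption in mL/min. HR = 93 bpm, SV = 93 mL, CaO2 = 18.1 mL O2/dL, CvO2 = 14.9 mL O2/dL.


CO = HR*SV = 93*93/1000 = 8.649 L/min
a-v O2 diff = 18.1 - 14.9 = 3.2 mL/dL
VO2 = CO * (CaO2-CvO2) * 10 dL/L
VO2 = 8.649 * 3.2 * 10
VO2 = 276.8 mL/min


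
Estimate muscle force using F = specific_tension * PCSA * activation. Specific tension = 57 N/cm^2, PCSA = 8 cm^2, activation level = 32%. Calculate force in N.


F = sigma * PCSA * activation
F = 57 * 8 * 0.32
F = 145.9 N


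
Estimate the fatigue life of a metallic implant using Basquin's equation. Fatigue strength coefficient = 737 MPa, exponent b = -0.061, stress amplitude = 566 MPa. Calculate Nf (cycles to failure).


sigma_a = sigma_f' * (2Nf)^b
2Nf = (sigma_a/sigma_f')^(1/b)
2Nf = (566/737)^(1/-0.061)
2Nf = 75.774926
Nf = 37.89


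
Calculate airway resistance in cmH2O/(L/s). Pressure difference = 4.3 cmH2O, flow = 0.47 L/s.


R = dP / flow
R = 4.3 / 0.47
R = 9.149 cmH2O/(L/s)


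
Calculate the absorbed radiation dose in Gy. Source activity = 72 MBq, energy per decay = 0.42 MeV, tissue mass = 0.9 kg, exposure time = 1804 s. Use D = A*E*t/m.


A = 72 MBq = 7.2000e+07 Bq
E = 0.42 MeV = 6.7284e-14 J
D = A*E*t/m = 7.2000e+07*6.7284e-14*1804/0.9
D = 0.00971 Gy


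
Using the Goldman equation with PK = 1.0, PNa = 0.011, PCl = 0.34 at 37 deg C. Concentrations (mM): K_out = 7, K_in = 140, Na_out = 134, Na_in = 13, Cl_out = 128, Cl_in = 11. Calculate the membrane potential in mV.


Vm = (RT/F)*ln((PK*Ko + PNa*Nao + PCl*Cli)/(PK*Ki + PNa*Nai + PCl*Clo))
Numer = 12.214, Denom = 183.663
Vm = -72.44 mV


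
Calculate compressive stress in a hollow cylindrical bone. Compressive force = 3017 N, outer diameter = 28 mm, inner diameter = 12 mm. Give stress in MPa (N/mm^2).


A = pi*(r_o^2 - r_i^2)
r_o = 14 mm, r_i = 6 mm
A = 502.655 mm^2
sigma = F/A = 3017 / 502.655
sigma = 6.002 MPa


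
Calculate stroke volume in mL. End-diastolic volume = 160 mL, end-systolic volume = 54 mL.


SV = EDV - ESV
SV = 160 - 54
SV = 106 mL


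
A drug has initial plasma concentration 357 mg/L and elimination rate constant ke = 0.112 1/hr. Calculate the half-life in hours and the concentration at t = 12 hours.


t_half = ln(2) / ke = 0.693147 / 0.112 = 6.189 hr
C(t) = C0 * exp(-ke*t) = 357 * exp(-0.112*12)
C(12) = 93.11 mg/L


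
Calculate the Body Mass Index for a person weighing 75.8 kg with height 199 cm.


BMI = weight / height^2
height = 199 cm = 1.99 m
BMI = 75.8 / 1.99^2
BMI = 19.14 kg/m^2


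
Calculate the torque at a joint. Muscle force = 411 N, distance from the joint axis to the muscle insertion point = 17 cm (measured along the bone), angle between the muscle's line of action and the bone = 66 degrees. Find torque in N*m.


Torque = F * d * sin(theta)   (moment arm = d*sin(theta))
d = 17 cm = 0.17 m
Torque = 411 * 0.17 * sin(66)
Torque = 63.83 N*m


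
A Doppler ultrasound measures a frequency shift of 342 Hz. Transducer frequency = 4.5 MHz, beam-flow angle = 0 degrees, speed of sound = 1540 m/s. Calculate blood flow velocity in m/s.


v = fd * c / (2 * f0 * cos(theta))
v = 342 * 1540 / (2 * 4.5000e+06 * cos(0))
v = 0.05852 m/s


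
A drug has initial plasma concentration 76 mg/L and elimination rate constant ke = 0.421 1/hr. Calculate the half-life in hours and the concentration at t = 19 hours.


t_half = ln(2) / ke = 0.693147 / 0.421 = 1.646 hr
C(t) = C0 * exp(-ke*t) = 76 * exp(-0.421*19)
C(19) = 0.02552 mg/L


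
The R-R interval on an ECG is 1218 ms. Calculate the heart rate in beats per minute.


HR = 60 / RR_interval(s)
RR = 1218 ms = 1.218 s
HR = 60 / 1.218 = 49.26 bpm


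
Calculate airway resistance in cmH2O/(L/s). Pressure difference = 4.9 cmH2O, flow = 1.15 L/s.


R = dP / flow
R = 4.9 / 1.15
R = 4.261 cmH2O/(L/s)


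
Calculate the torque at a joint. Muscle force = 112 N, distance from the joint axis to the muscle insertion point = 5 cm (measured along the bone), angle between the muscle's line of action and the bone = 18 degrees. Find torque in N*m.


Torque = F * d * sin(theta)   (moment arm = d*sin(theta))
d = 5 cm = 0.05 m
Torque = 112 * 0.05 * sin(18)
Torque = 1.73 N*m


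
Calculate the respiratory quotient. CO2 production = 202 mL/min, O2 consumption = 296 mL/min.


RQ = VCO2 / VO2
RQ = 202 / 296
RQ = 0.6824


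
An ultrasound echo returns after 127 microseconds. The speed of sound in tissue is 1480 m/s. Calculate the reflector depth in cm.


depth = c * t / 2
t = 127 us = 1.2700e-04 s
depth = 1480 * 1.2700e-04 / 2
depth = 0.09398 m = 9.398 cm


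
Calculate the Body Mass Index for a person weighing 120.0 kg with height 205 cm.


BMI = weight / height^2
height = 205 cm = 2.05 m
BMI = 120.0 / 2.05^2
BMI = 28.55 kg/m^2


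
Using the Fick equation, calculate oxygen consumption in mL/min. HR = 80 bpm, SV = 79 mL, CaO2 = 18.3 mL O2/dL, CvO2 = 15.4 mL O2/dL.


CO = HR*SV = 80*79/1000 = 6.32 L/min
a-v O2 diff = 18.3 - 15.4 = 2.9 mL/dL
VO2 = CO * (CaO2-CvO2) * 10 dL/L
VO2 = 6.32 * 2.9 * 10
VO2 = 183.3 mL/min


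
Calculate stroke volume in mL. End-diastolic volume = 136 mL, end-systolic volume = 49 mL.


SV = EDV - ESV
SV = 136 - 49
SV = 87 mL


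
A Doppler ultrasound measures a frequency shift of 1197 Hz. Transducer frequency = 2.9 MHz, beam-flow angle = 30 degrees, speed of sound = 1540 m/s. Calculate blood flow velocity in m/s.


v = fd * c / (2 * f0 * cos(theta))
v = 1197 * 1540 / (2 * 2.9000e+06 * cos(30))
v = 0.367 m/s


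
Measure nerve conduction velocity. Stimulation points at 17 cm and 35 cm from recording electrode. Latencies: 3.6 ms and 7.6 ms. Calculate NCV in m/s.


Distance = (35 - 17) / 100 = 0.18 m
dt = (7.6 - 3.6) / 1000 = 0.004 s
NCV = dist / dt = 45 m/s


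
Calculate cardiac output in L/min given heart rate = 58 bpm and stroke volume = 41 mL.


CO = HR * SV
CO = 58 * 41 / 1000
CO = 2.378 L/min


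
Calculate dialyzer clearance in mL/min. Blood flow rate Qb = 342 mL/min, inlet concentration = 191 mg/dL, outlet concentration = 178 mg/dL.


K = Qb * (Cb_in - Cb_out) / Cb_in
K = 342 * (191 - 178) / 191
K = 23.28 mL/min


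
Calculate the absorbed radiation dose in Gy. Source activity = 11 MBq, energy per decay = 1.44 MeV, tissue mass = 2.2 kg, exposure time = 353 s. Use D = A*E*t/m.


A = 11 MBq = 1.1000e+07 Bq
E = 1.44 MeV = 2.30688e-13 J
D = A*E*t/m = 1.1000e+07*2.30688e-13*353/2.2
D = 4.0716e-04 Gy


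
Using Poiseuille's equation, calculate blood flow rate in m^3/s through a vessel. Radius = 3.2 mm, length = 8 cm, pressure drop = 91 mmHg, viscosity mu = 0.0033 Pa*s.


Q = pi*r^4*dP / (8*mu*L)
r = 0.0032 m, L = 0.08 m
dP = 91 mmHg = 12132.302 Pa
Q = 0.001892 m^3/s


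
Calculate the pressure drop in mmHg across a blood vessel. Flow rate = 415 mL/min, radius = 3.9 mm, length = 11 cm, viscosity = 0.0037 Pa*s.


dP = 8*mu*L*Q / (pi*r^4)
Q = 415 mL/min = 6.91667e-06 m^3/s
dP = 30.9865 Pa = 30.9865 / 133.322 mmHg = 0.2324 mmHg


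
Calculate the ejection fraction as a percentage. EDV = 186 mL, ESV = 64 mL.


SV = EDV - ESV = 186 - 64 = 122 mL
EF = SV/EDV * 100 = 122/186 * 100
EF = 65.59%


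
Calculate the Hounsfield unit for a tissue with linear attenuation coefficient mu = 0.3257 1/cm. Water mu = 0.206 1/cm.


HU = ((mu_tissue - mu_water) / mu_water) * 1000
HU = ((0.3257 - 0.206) / 0.206) * 1000
HU = 581.1


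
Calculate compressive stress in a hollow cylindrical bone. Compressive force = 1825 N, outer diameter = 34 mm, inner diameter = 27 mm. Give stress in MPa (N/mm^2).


A = pi*(r_o^2 - r_i^2)
r_o = 17 mm, r_i = 13.5 mm
A = 335.365 mm^2
sigma = F/A = 1825 / 335.365
sigma = 5.442 MPa


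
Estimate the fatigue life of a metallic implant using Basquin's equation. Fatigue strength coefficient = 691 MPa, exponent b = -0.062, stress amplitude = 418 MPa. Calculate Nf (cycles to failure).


sigma_a = sigma_f' * (2Nf)^b
2Nf = (sigma_a/sigma_f')^(1/b)
2Nf = (418/691)^(1/-0.062)
2Nf = 3318.9157
Nf = 1659


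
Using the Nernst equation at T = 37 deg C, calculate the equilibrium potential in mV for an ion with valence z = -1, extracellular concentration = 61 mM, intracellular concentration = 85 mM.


E = (RT/(zF)) * ln(C_out/C_in)
T = 37 + 273.15 = 310.15 K
E = (8.314 * 310.15 / (-1 * 96485)) * ln(61/85)
E = 8.867 mV


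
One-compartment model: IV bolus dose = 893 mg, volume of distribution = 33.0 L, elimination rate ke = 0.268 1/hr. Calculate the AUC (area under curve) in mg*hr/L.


C0 = Dose/Vd = 893/33.0 = 27.0606 mg/L
AUC = C0/ke = 27.0606/0.268
AUC = 101 mg*hr/L


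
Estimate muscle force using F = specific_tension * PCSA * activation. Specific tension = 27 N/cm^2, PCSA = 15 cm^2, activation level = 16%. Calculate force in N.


F = sigma * PCSA * activation
F = 27 * 15 * 0.16
F = 64.8 N


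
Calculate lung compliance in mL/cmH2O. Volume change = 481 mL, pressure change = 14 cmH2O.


C = dV / dP
C = 481 / 14
C = 34.36 mL/cmH2O


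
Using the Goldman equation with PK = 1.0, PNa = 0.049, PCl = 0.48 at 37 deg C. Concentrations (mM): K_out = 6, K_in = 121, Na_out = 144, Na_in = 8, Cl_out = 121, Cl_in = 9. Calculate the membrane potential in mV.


Vm = (RT/F)*ln((PK*Ko + PNa*Nao + PCl*Cli)/(PK*Ki + PNa*Nai + PCl*Clo))
Numer = 17.376, Denom = 179.472
Vm = -62.4 mV


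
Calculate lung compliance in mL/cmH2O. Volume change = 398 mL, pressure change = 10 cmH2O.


C = dV / dP
C = 398 / 10
C = 39.8 mL/cmH2O


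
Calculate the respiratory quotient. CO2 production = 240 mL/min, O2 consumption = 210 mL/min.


RQ = VCO2 / VO2
RQ = 240 / 210
RQ = 1.143


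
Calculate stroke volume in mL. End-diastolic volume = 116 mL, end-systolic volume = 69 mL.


SV = EDV - ESV
SV = 116 - 69
SV = 47 mL


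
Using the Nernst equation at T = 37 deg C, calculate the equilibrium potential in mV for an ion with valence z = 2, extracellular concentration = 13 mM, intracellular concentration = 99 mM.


E = (RT/(zF)) * ln(C_out/C_in)
T = 37 + 273.15 = 310.15 K
E = (8.314 * 310.15 / (2 * 96485)) * ln(13/99)
E = -27.13 mV


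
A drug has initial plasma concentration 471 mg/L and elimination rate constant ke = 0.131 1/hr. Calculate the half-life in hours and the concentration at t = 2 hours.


t_half = ln(2) / ke = 0.693147 / 0.131 = 5.291 hr
C(t) = C0 * exp(-ke*t) = 471 * exp(-0.131*2)
C(2) = 362.4 mg/L


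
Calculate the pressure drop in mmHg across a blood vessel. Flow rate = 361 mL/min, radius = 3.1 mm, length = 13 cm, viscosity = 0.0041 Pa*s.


dP = 8*mu*L*Q / (pi*r^4)
Q = 361 mL/min = 6.01667e-06 m^3/s
dP = 88.4253 Pa = 88.4253 / 133.322 mmHg = 0.6632 mmHg


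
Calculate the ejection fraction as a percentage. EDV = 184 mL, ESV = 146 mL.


SV = EDV - ESV = 184 - 146 = 38 mL
EF = SV/EDV * 100 = 38/184 * 100
EF = 20.65%


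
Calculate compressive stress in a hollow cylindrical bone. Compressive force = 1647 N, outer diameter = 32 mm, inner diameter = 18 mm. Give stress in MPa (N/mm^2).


A = pi*(r_o^2 - r_i^2)
r_o = 16 mm, r_i = 9 mm
A = 549.779 mm^2
sigma = F/A = 1647 / 549.779
sigma = 2.996 MPa


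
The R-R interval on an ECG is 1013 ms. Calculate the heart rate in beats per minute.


HR = 60 / RR_interval(s)
RR = 1013 ms = 1.013 s
HR = 60 / 1.013 = 59.23 bpm


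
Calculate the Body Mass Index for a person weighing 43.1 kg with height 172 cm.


BMI = weight / height^2
height = 172 cm = 1.72 m
BMI = 43.1 / 1.72^2
BMI = 14.57 kg/m^2


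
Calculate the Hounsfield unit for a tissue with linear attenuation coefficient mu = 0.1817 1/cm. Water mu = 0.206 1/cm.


HU = ((mu_tissue - mu_water) / mu_water) * 1000
HU = ((0.1817 - 0.206) / 0.206) * 1000
HU = -118


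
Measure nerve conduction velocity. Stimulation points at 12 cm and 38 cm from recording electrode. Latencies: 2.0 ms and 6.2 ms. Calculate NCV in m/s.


Distance = (38 - 12) / 100 = 0.26 m
dt = (6.2 - 2.0) / 1000 = 0.0042 s
NCV = dist / dt = 61.9 m/s


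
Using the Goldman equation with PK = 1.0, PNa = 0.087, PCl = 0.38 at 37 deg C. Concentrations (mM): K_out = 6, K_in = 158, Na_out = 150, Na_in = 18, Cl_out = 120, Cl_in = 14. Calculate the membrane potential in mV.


Vm = (RT/F)*ln((PK*Ko + PNa*Nao + PCl*Cli)/(PK*Ki + PNa*Nai + PCl*Clo))
Numer = 24.37, Denom = 205.166
Vm = -56.94 mV


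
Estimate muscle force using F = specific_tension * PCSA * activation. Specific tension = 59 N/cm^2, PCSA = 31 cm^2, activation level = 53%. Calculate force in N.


F = sigma * PCSA * activation
F = 59 * 31 * 0.53
F = 969.4 N


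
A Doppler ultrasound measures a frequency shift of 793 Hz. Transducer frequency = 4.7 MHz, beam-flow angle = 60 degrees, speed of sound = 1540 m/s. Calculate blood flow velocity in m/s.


v = fd * c / (2 * f0 * cos(theta))
v = 793 * 1540 / (2 * 4.7000e+06 * cos(60))
v = 0.2598 m/s


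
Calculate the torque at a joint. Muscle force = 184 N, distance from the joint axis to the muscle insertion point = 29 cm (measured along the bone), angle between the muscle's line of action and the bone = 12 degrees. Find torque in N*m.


Torque = F * d * sin(theta)   (moment arm = d*sin(theta))
d = 29 cm = 0.29 m
Torque = 184 * 0.29 * sin(12)
Torque = 11.09 N*m


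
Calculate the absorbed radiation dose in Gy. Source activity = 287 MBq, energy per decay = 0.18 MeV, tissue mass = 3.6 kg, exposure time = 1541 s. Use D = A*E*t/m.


A = 287 MBq = 2.8700e+08 Bq
E = 0.18 MeV = 2.8836e-14 J
D = A*E*t/m = 2.8700e+08*2.8836e-14*1541/3.6
D = 0.003543 Gy


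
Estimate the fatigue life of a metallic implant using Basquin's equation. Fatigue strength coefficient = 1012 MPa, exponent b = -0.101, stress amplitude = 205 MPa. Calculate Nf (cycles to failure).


sigma_a = sigma_f' * (2Nf)^b
2Nf = (sigma_a/sigma_f')^(1/b)
2Nf = (205/1012)^(1/-0.101)
2Nf = 7338552.6
Nf = 3.6693e+06


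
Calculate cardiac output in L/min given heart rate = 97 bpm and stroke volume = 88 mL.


CO = HR * SV
CO = 97 * 88 / 1000
CO = 8.536 L/min


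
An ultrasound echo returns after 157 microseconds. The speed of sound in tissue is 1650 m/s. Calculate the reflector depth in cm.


depth = c * t / 2
t = 157 us = 1.5700e-04 s
depth = 1650 * 1.5700e-04 / 2
depth = 0.129525 m = 12.9525 cm


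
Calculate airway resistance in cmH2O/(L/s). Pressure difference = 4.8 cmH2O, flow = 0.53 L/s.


R = dP / flow
R = 4.8 / 0.53
R = 9.057 cmH2O/(L/s)


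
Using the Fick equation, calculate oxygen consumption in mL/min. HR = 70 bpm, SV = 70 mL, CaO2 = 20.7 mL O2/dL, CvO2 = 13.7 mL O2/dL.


CO = HR*SV = 70*70/1000 = 4.9 L/min
a-v O2 diff = 20.7 - 13.7 = 7 mL/dL
VO2 = CO * (CaO2-CvO2) * 10 dL/L
VO2 = 4.9 * 7 * 10
VO2 = 343 mL/min


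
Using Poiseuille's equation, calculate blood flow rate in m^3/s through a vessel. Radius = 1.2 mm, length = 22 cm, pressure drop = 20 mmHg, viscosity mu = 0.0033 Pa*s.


Q = pi*r^4*dP / (8*mu*L)
r = 0.0012 m, L = 0.22 m
dP = 20 mmHg = 2666.44 Pa
Q = 2.9907e-06 m^3/s


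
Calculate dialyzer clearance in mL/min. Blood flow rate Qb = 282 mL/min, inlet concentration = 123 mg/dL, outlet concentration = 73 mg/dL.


K = Qb * (Cb_in - Cb_out) / Cb_in
K = 282 * (123 - 73) / 123
K = 114.6 mL/min


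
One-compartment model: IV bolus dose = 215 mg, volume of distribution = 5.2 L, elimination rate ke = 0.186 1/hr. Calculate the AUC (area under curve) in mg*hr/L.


C0 = Dose/Vd = 215/5.2 = 41.3462 mg/L
AUC = C0/ke = 41.3462/0.186
AUC = 222.3 mg*hr/L


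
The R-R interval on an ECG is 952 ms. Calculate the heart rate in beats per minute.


HR = 60 / RR_interval(s)
RR = 952 ms = 0.952 s
HR = 60 / 0.952 = 63.03 bpm


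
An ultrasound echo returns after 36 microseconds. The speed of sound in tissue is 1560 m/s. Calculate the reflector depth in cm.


depth = c * t / 2
t = 36 us = 3.6000e-05 s
depth = 1560 * 3.6000e-05 / 2
depth = 0.02808 m = 2.808 cm
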